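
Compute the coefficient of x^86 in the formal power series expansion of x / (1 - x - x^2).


Let f(x) = sum_{k>=0} a_k x^k. Multiplying f(x) * (1 - x - x^2) = x and matching coefficients gives a_0 = 0, a_1 = 1, and a_k = a_{k-1} + a_{k-2} for k >= 2. These are the Fibonacci numbers F_k.
Iterating from F_0 = 0, F_1 = 1:
F_0=0, F_1=1, F_2=1, F_3=2, F_4=3, F_5=5, F_6=8, F_7=13, F_8=21, F_9=34, ...
F_86 = 420196140727489673.

420196140727489673


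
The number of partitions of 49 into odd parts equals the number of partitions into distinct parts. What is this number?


Computing partitions of 49 into odd parts (1, 3, 5, ...):
Using the generating function prod_{k>=0} 1/(1-x^(2k+1)),
the count is 3264

3264


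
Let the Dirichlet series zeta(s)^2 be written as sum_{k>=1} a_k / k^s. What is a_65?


The Dirichlet convolution of the constant function 1 with itself gives (1 * 1)(k) = sum_{d | k} 1 = d(k), the number of positive divisors of k.
Since zeta(s) = sum_{k>=1} 1/k^s, we have zeta(s)^2 = sum_{k>=1} d(k)/k^s, so a_k = d(k).
For k = 65: the divisors are 1, 5, 13, 65.
Count = 4.

4


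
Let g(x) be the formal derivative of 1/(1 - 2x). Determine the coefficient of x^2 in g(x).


Differentiate termwise: d/dx sum_{k>=0} 2^k x^k = sum_{k>=1} k 2^k x^(k-1) = sum_{j>=0} (j+1) 2^(j+1) x^j.
Equivalently, d/dx [1/(1 - 2x)] = 2/(1 - 2x)^2.
For j = 2: 3 * 2^3 = 3 * 8 = 24.

24


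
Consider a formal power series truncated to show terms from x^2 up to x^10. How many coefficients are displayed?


From x^2 to x^10 inclusive, the count is 10 - 2 + 1 = 9.

9


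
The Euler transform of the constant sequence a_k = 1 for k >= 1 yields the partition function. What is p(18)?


The Euler transform converts the sequence a_k = 1 into the number of integer partitions.
Using the recurrence or dynamic programming:
p(18) = 385

385


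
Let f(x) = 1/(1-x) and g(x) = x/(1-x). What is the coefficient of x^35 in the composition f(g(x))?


First simplify the composition: f(g(x)) = 1/(1 - x/(1-x)) = (1-x)/((1-x) - x) = (1-x)/(1-2x).
Now extract the coefficient. Write (1-x)/(1-2x) = 1/(1-2x) - x/(1-2x).
The coefficient of x^n in 1/(1-2x) is 2^n, and in x/(1-2x) is 2^(n-1) (for n >= 1).
So the coefficient of x^35 is 2^35 - 2^34 = 34359738368 - 17179869184 = 17179869184.

17179869184


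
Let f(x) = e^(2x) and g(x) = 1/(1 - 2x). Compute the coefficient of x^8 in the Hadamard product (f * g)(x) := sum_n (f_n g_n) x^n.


Expanding: f_k = 2^k/k! (from e^(2x)) and g_k = 2^k (from 1/(1 - 2x)). So the Hadamard coefficient (f * g)_k = 2^k 2^k / k! = (4)^k / k!.
For k = 8: 4^8/8! = 65536/40320 = 512/315.

512/315


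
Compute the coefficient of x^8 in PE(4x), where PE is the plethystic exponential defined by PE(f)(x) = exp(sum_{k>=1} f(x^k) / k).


With f(x) = 4x, the exponent is sum_{k>=1} 4 x^k / k = 4 * (-ln(1 - x)). Exponentiating:
PE(4x) = exp(-4 ln(1 - x)) = 1/(1 - x)^4.
By the negative binomial expansion, [x^n] 1/(1 - x)^4 = C(n + 3, 3).
For n = 8: C(11, 3) = 165.

165


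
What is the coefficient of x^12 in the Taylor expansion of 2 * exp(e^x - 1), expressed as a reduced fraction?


exp(e^x - 1) = sum_{k>=0} Bell_k x^k / k!, where Bell_k is the k-th Bell number.
So the coefficient of x^12 is 2 * Bell_12 / 12!.
Computing: Bell_12 = 4213597 and 12! = 479001600, giving
2 * 4213597/479001600 = 4213597/239500800.

4213597/239500800


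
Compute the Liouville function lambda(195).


The Liouville function is lambda(k) = (-1)^Omega(k), where Omega(k) counts the prime factors of k with multiplicity.
Factoring: 195 = 3 * 5 * 13, so Omega(195) = 3.
lambda(195) = (-1)^3 = -1.

-1


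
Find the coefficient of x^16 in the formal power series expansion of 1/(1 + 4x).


Write 1/(1 + c x) = 1/(1 - (-c) x) and apply the geometric-series identity
1/(1 - y) = sum_{k>=0} y^k to get 1/(1 + c x) = sum_{k>=0} (-c)^k x^k.
So the coefficient of x^k is (-c)^k = (-1)^k * c^k.
Here c = 4 and k = 16:
(-4)^16 = 1 * 4294967296 = 4294967296

4294967296


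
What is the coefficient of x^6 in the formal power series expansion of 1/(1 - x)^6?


The expansion 1/(1 - x)^r = sum_{k>=0} C(k + r - 1, r - 1) x^k follows from the multiset / negative-binomial theorem (or from repeated differentiation of the geometric series).
For r = 6 and k = 6:
C(11, 5) = 39916800 / (120 * 720) = 462.

462


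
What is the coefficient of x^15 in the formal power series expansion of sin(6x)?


The Maclaurin series is sin(t) = sum_{k>=0} (-1)^k t^(2k+1) / (2k+1)!, so substituting t = 6x, only odd powers of x are nonzero, with coefficient of x^(2k+1) equal to (-1)^k 6^(2k+1) / (2k+1)!.
Write 15 = 2*7 + 1, giving the coefficient (-1)^7 * 6^15 / 15! = -470184984576/1307674368000 = -314928/875875.

-314928/875875


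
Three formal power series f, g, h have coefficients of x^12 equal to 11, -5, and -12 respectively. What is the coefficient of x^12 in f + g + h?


Series addition is componentwise:
11 + -5 + -12
= -6

-6


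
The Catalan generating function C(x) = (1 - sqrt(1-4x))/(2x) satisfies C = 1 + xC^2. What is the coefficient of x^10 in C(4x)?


Substituting x -> 4x scales the n-th coefficient by 4^n, so [x^10] C(4x) = 4^10 * C_10.
C_10 = C(2*10, 10)/(11) = 184756/11 = 16796.
So 4^10 * 16796 = 1048576 * 16796 = 17611882496.

17611882496


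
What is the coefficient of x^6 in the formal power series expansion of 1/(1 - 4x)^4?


The general identity 1/(1 - c x)^r = sum_{k>=0} c^k C(k + r - 1, r - 1) x^k follows by substituting y = c x into 1/(1 - y)^r = sum_{k>=0} C(k + r - 1, r - 1) y^k.
For c = 4, r = 4, k = 6:
4^6 * C(9, 3) = 4096 * 84 = 344064.

344064


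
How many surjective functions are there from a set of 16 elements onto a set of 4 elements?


By inclusion-exclusion on which target elements are missed, the number of surjections from an n-set onto a k-set is
surj(n, k) = sum_{j=0}^{k} (-1)^j C(k, j) (k - j)^n.
Equivalently surj(n, k) = k! * S(n, k), where S(n, k) is the Stirling number of the second kind.
For n = 16, k = 4:
S(16, 4) = 171798901, so
surj = 4! * 171798901 = 24 * 171798901 = 4123173624.

4123173624


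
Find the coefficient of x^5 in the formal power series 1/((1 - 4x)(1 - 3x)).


By partial fractions or Cauchy convolution:
The coefficient equals sum_{k=0}^{5} 4^k * 3^(5-k).
= 3367

3367


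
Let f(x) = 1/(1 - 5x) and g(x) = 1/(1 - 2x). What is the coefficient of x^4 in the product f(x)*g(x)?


The coefficient of x^n in f*g is the Cauchy product: sum_{k=0}^{n} a^k * b^(n-k).
With a=5, b=2, n=4:
sum_{k=0}^{4} 5^k * 2^(4-k)
= 1031

1031


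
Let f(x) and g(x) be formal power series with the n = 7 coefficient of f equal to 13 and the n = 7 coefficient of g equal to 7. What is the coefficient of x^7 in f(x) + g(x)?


Addition of formal power series is termwise.
The coefficient of x^7 in f + g = 13 + 7
= 20

20


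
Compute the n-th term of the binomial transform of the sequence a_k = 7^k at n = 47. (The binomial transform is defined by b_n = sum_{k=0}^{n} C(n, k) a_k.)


With a_k = 7^k, b_n = sum_{k=0}^{n} C(n, k) 7^k = (1 + 7)^n by the binomial theorem.
For n = 47: (1 + 7)^47 = 8^47 = 2787593149816327892691964784081045188247552.

2787593149816327892691964784081045188247552


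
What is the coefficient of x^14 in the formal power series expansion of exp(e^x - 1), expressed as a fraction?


exp(e^x - 1) is the exponential generating function for the Bell numbers Bell_k: exp(e^x - 1) = sum_{k>=0} Bell_k x^k / k!.
So the coefficient of x^14 in exp(e^x - 1) is Bell_14 / 14!.
Computing: Bell_14 = 190899322 and 14! = 87178291200, giving
190899322/87178291200 = 95449661/43589145600.

95449661/43589145600


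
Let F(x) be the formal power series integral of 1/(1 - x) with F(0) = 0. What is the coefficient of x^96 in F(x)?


1/(1 - x) = sum_{k>=0} x^k. Integrating termwise and using F(0) = 0 gives
F(x) = sum_{k>=0} x^(k+1) / (k+1) = sum_{m>=1} x^m / m = -ln(1 - x).
So the coefficient of x^96 is 1/96 = 1/96.

1/96


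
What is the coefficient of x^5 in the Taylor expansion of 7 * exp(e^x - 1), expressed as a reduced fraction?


exp(e^x - 1) = sum_{k>=0} Bell_k x^k / k!, where Bell_k is the k-th Bell number.
So the coefficient of x^5 is 7 * Bell_5 / 5!.
Computing: Bell_5 = 52 and 5! = 120, giving
7 * 52/120 = 91/30.

91/30


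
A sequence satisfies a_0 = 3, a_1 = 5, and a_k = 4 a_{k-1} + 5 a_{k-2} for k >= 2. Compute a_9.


The characteristic equation is t^2 - 4 t - 5 = 0, with roots r_1 = 5 and r_2 = -1 (so c_1 = r_1 + r_2, c_2 = -r_1 r_2 as required).
One can use the closed form a_n = A r_1^n + B r_2^n, but direct iteration is more reliable:
a_0 = 3, a_1 = 5, a_2 = 35, a_3 = 165, a_4 = 835, a_5 = 4165, a_6 = 20835, a_7 = 104165, a_8 = 520835, a_9 = 2604165.
So a_9 = 2604165.

2604165


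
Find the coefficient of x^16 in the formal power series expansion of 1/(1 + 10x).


Write 1/(1 + c x) = 1/(1 - (-c) x) and apply the geometric-series identity
1/(1 - y) = sum_{k>=0} y^k to get 1/(1 + c x) = sum_{k>=0} (-c)^k x^k.
So the coefficient of x^k is (-c)^k = (-1)^k * c^k.
Here c = 10 and k = 16:
(-10)^16 = 1 * 10000000000000000 = 10000000000000000

10000000000000000


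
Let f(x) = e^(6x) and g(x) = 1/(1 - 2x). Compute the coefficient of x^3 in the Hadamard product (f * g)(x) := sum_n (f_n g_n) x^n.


Expanding: f_k = 6^k/k! (from e^(6x)) and g_k = 2^k (from 1/(1 - 2x)). So the Hadamard coefficient (f * g)_k = 6^k 2^k / k! = (12)^k / k!.
For k = 3: 12^3/3! = 1728/6 = 288.

288


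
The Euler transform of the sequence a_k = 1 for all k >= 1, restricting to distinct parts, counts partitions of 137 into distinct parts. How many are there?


Partitions of 137 into distinct parts can be computed via generating function.
Product (1+x)(1+x^2)(1+x^3)...
The coefficient of x^137 = 7755776

7755776


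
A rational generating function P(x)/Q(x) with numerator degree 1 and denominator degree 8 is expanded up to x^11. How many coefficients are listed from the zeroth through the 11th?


Expanding up to x^11 gives the coefficients for x^0, x^1, ..., x^11.
That is 11 + 1 = 12 coefficients in total.

12


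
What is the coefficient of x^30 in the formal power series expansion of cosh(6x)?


The Maclaurin series is cosh(t) = sum_{m>=0} t^(2m) / (2m)!, so substituting t = 6x, only even powers of x are nonzero, with coefficient of x^(2m) equal to 6^(2m) / (2m)!.
For x^30 the coefficient is 6^30/30! = 221073919720733357899776/265252859812191058636308480000000 = 688747536/826385373016328125.

688747536/826385373016328125


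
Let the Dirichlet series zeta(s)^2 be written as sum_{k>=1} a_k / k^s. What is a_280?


The Dirichlet convolution of the constant function 1 with itself gives (1 * 1)(k) = sum_{d | k} 1 = d(k), the number of positive divisors of k.
Since zeta(s) = sum_{k>=1} 1/k^s, we have zeta(s)^2 = sum_{k>=1} d(k)/k^s, so a_k = d(k).
For k = 280: the divisors are 1, 2, 4, 5, 7, 8, 10, 14, 20, 28, 35, 40, 56, 70, 140, 280.
Count = 16.

16


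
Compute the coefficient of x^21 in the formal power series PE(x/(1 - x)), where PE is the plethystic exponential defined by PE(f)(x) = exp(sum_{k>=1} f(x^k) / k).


For f(x) = x/(1 - x) we have
sum_{k>=1} f(x^k) / k = sum_{k>=1} (1/k) * x^k / (1 - x^k) = sum_{k, m >= 1} x^(k m) / k,
which after exponentiating simplifies to
PE(x/(1 - x)) = prod_{k>=1} 1 / (1 - x^k).
This is the generating function for the partition function p(n), so the coefficient of x^21 is p(21).
Computing p(21) by dynamic programming over parts 1, 2, ..., 21: p(21) = 792.

792


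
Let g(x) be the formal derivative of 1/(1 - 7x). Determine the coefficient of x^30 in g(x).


Differentiate termwise: d/dx sum_{k>=0} 7^k x^k = sum_{k>=1} k 7^k x^(k-1) = sum_{j>=0} (j+1) 7^(j+1) x^j.
Equivalently, d/dx [1/(1 - 7x)] = 7/(1 - 7x)^2.
For j = 30: 31 * 7^31 = 31 * 157775382034845806615042743 = 4891036843080220005066325033.

4891036843080220005066325033


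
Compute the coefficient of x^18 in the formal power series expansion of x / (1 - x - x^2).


Let f(x) = sum_{k>=0} a_k x^k. Multiplying f(x) * (1 - x - x^2) = x and matching coefficients gives a_0 = 0, a_1 = 1, and a_k = a_{k-1} + a_{k-2} for k >= 2. These are the Fibonacci numbers F_k.
Iterating from F_0 = 0, F_1 = 1:
F_0=0, F_1=1, F_2=1, F_3=2, F_4=3, F_5=5, F_6=8, F_7=13, F_8=21, F_9=34, ...
F_18 = 2584.

2584


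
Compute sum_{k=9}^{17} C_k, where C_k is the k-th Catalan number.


C_9 through C_17: 4862, 16796, 58786, 208012, 742900, 2674440, 9694845, 35357670, 129644790
Sum = 4862 + 16796 + 58786 + 208012 + 742900 + 2674440 + 9694845 + 35357670 + 129644790
= 178403101

178403101


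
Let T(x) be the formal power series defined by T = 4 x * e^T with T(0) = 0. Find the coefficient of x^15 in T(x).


Apply the Lagrange inversion formula: if T = 4 x * phi(T) with phi(t) = e^t, then
[x^n] T = 4^n * (1/n) [t^(n-1)] phi(t)^n = 4^n * (1/n) [t^(n-1)] e^(n t) = 4^n * (1/n) * n^(n-1) / (n-1)! = 4^n * n^(n-1) / n!.
When c = 1 this is the Cayley count of rooted labeled trees on n vertices, divided by n!.
For n = 15: 4^15 * 15^14 / 15! = 1073741824 * 29192926025390625/1307674368000 = 167961600000000000/7007.

167961600000000000/7007


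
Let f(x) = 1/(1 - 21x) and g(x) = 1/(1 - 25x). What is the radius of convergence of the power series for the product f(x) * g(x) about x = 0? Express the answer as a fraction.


The radius of 1/(1 - 21x) is 1/21 (nearest singularity at x = 1/21), and the radius of 1/(1 - 25x) is 1/25.
The product f(x)*g(x) = 1/((1 - 21x)(1 - 25x)) has singularities at both 1/21 and 1/25, so its radius of convergence is the distance to the nearest one:
min(1/21, 1/25) = 1/25.

1/25


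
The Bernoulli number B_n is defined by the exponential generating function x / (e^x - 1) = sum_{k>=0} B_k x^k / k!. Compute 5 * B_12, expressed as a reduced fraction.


Bernoulli numbers can also be computed recursively via B_0 = 1 and sum_{j=0}^{m} C(m+1, j) B_j = 0 for m >= 1. Odd-index Bernoulli numbers vanish for k >= 3.
Computing B_12 = -691/2730, so 5 * B_12 = 5 * -691/2730 = -691/546.

-691/546


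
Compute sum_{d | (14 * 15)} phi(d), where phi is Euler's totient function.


First, 14 * 15 = 210. One classical identity is sum_{d | n} phi(d) = n (each k in [1, n] has a unique gcd with n, and among the k's with gcd(k, n) = n/d there are phi(d) of them). So the sum equals 210. We also verify directly:
Divisors of 210: 1, 2, 3, 5, 6, 7, 10, 14, 15, 21, 30, 35, 42, 70, 105, 210.
phi values: 1, 1, 2, 4, 2, 6, 4, 6, 8, 12, 8, 24, 12, 24, 48, 48.
Sum = 210.

210


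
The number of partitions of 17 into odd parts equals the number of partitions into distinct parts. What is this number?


Computing partitions of 17 into odd parts (1, 3, 5, ...):
Using the generating function prod_{k>=0} 1/(1-x^(2k+1)),
the count is 38

38


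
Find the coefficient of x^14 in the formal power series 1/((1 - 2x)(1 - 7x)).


By partial fractions or Cauchy convolution:
The coefficient equals sum_{k=0}^{14} 2^k * 7^(14-k).
= 949512295435

949512295435


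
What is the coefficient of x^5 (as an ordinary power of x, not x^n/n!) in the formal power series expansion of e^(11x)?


The exponential series is e^y = sum_{k>=0} y^k / k!. Substituting y = 11x gives
e^(11x) = sum_{k>=0} 11^k x^k / k!.
So the coefficient of x^n is a^n/n! with a = 11, n = 5:
11^5 / 5! = 161051/120 = 161051/120

161051/120


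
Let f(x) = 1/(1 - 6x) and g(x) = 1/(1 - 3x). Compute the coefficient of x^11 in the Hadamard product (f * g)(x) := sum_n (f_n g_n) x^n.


f has coefficients f_k = 6^k and g has coefficients g_k = 3^k, so the Hadamard product has coefficient (f*g)_k = 6^k * 3^k = 18^k.
For k = 11: 18^11 = 64268410079232.

64268410079232


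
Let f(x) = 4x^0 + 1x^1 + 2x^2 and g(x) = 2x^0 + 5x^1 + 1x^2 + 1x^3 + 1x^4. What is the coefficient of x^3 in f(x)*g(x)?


Cauchy product at x^3:
4*1 + 1*1 + 2*5
= 15

15


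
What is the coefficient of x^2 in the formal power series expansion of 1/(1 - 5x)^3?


The general identity 1/(1 - c x)^r = sum_{k>=0} c^k C(k + r - 1, r - 1) x^k follows by substituting y = c x into 1/(1 - y)^r = sum_{k>=0} C(k + r - 1, r - 1) y^k.
For c = 5, r = 3, k = 2:
5^2 * C(4, 2) = 25 * 6 = 150.

150


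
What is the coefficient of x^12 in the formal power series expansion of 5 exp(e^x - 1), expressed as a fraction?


exp(e^x - 1) is the exponential generating function for the Bell numbers Bell_k: exp(e^x - 1) = sum_{k>=0} Bell_k x^k / k!.
So the coefficient of x^12 in 5 exp(e^x - 1) is 5 Bell_12 / 12!.
Computing: Bell_12 = 4213597 and 12! = 479001600, giving
5 * 4213597/479001600 = 4213597/95800320.

4213597/95800320


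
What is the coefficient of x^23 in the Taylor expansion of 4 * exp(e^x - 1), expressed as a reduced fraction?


exp(e^x - 1) = sum_{k>=0} Bell_k x^k / k!, where Bell_k is the k-th Bell number.
So the coefficient of x^23 is 4 * Bell_23 / 23!.
Computing: Bell_23 = 44152005855084346 and 23! = 25852016738884976640000, giving
4 * 44152005855084346/25852016738884976640000 = 22076002927542173/3231502092360622080000.

22076002927542173/3231502092360622080000


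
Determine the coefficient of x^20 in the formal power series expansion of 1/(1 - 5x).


The geometric series identity gives 1/(1 - c x) = sum_{k>=0} c^k x^k, so the coefficient of x^k is c^k.
Here c = 5 and k = 20.
Computing: 5^20 = 95367431640625

95367431640625


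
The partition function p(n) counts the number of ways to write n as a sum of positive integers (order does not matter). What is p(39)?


Using the generating function prod_{k>=1} 1/(1-x^k), we compute p(39).
By dynamic programming over parts 1 through 39:
p(39) = 31185

31185


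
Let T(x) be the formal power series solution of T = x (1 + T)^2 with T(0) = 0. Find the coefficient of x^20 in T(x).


Apply the Lagrange inversion formula: if T = x * phi(T) with phi(t) = (1 + t)^2, then [x^n] T = (1/n) [t^(n-1)] phi(t)^n = (1/n) [t^(n-1)] (1 + t)^(2n) = (1/n) C(2n, n-1).
Using the identity C(2n, n-1) = C(2n, n) * n / (n+1), the unscaled factor equals C(2n, n) / (n+1) = C_n, the n-th Catalan number.
For n = 20: C_20 = C(40, 20) / 21 = 137846528820/21 = 6564120420 = 6564120420.

6564120420


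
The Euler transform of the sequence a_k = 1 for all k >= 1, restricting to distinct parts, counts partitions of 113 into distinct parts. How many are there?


Partitions of 113 into distinct parts can be computed via generating function.
Product (1+x)(1+x^2)(1+x^3)...
The coefficient of x^113 = 1274118

1274118


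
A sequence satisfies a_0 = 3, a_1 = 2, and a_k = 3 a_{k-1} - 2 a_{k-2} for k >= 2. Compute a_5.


The characteristic equation is t^2 - 3 t + 2 = 0, with roots r_1 = 2 and r_2 = 1 (so c_1 = r_1 + r_2, c_2 = -r_1 r_2 as required).
One can use the closed form a_n = A r_1^n + B r_2^n, but direct iteration is more reliable:
a_0 = 3, a_1 = 2, a_2 = 0, a_3 = -4, a_4 = -12, a_5 = -28.
So a_5 = -28.

-28


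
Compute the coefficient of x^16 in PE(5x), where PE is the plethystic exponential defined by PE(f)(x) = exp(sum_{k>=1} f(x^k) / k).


With f(x) = 5x, the exponent is sum_{k>=1} 5 x^k / k = 5 * (-ln(1 - x)). Exponentiating:
PE(5x) = exp(-5 ln(1 - x)) = 1/(1 - x)^5.
By the negative binomial expansion, [x^n] 1/(1 - x)^5 = C(n + 4, 4).
For n = 16: C(20, 4) = 4845.

4845


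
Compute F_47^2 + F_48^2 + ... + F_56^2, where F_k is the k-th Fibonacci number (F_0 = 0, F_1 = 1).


There is a standard identity sum_{k=0}^{N} F_k^2 = F_N * F_{N+1} (proved inductively from the telescoping relation F_k^2 = F_k F_{k+1} - F_{k-1} F_k). Then
sum_{k=47}^{56} F_k^2 = F_56 F_57 - F_46 F_47.
Computing: F_56 = 225851433717, F_57 = 365435296162, F_46 = 1836311903, F_47 = 2971215073.
Sum = 225851433717 * 365435296162 - 1836311903 * 2971215073 = 82528629491379284580235.

82528629491379284580235


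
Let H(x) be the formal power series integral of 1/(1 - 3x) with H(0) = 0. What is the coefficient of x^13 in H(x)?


1/(1 - 3x) = sum_{k>=0} 3^k x^k. Integrating termwise with H(0) = 0:
H(x) = sum_{k>=0} 3^k x^(k+1) / (k+1) = sum_{m>=1} 3^(m-1) x^m / m.
For m = 13: 3^12/13 = 531441/13 = 531441/13.

531441/13


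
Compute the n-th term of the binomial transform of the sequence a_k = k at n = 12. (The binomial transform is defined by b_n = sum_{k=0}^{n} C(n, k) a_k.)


With a_k = k, b_n = sum_{k=0}^{n} C(n, k) k. Using k * C(n, k) = n * C(n-1, k-1) gives b_n = n * sum_{k>=1} C(n-1, k-1) = n * 2^(n-1).
For n = 12: 12 * 2^11 = 12 * 2048 = 24576.

24576


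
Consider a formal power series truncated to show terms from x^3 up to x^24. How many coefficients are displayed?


From x^3 to x^24 inclusive, the count is 24 - 3 + 1 = 22.

22


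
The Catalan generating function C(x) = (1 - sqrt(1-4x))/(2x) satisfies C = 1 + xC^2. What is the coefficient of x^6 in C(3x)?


Substituting x -> 3x scales the n-th coefficient by 3^n, so [x^6] C(3x) = 3^6 * C_6.
C_6 = C(2*6, 6)/(7) = 924/7 = 132.
So 3^6 * 132 = 729 * 132 = 96228.

96228


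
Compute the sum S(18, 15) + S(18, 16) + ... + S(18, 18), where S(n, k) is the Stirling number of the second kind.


By definition, S(n, k) counts partitions of an n-set into exactly k nonempty blocks.
Computing row n = 18 for k = 15..18:
S(18, k): 367200, 9996, 153, 1
Sum = 377350.

377350


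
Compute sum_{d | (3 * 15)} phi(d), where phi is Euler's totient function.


First, 3 * 15 = 45. One classical identity is sum_{d | n} phi(d) = n (each k in [1, n] has a unique gcd with n, and among the k's with gcd(k, n) = n/d there are phi(d) of them). So the sum equals 45. We also verify directly:
Divisors of 45: 1, 3, 5, 9, 15, 45.
phi values: 1, 2, 4, 6, 8, 24.
Sum = 45.

45


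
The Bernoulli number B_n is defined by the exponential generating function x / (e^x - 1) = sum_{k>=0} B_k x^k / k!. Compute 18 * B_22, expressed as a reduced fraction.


Bernoulli numbers can also be computed recursively via B_0 = 1 and sum_{j=0}^{m} C(m+1, j) B_j = 0 for m >= 1. Odd-index Bernoulli numbers vanish for k >= 3.
Computing B_22 = 854513/138, so 18 * B_22 = 18 * 854513/138 = 2563539/23.

2563539/23


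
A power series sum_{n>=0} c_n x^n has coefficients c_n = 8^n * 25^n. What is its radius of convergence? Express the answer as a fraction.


By the root test (Cauchy-Hadamard), the radius is R = 1 / limsup_n |c_n|^(1/n).
Here |c_n|^(1/n) = (8^n * 25^n)^(1/n) = 8 * 25 = 200 for all n.
So R = 1/200 = 1/200.

1/200


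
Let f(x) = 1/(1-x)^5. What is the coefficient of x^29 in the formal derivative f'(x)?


Differentiate: d/dx [ 1/(1-x)^r ] = r / (1-x)^(r+1).
Here r = 5, so f'(x) = 5 / (1-x)^6.
The expansion of 1/(1-x)^(r+1) has coefficient of x^n equal to C(n+r, r).
So the coefficient of x^29 in f'(x) is
5 * C(34, 5) = 5 * 278256 = 1391280

1391280


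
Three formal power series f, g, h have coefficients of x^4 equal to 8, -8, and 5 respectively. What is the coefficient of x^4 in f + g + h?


Series addition is componentwise:
8 + -8 + 5
= 5

5


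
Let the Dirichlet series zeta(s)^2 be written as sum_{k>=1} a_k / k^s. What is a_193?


The Dirichlet convolution of the constant function 1 with itself gives (1 * 1)(k) = sum_{d | k} 1 = d(k), the number of positive divisors of k.
Since zeta(s) = sum_{k>=1} 1/k^s, we have zeta(s)^2 = sum_{k>=1} d(k)/k^s, so a_k = d(k).
For k = 193: the divisors are 1, 193.
Count = 2.

2


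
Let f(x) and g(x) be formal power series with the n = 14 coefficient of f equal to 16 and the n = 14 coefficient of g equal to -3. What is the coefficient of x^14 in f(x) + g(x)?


Addition of formal power series is termwise.
The coefficient of x^14 in f + g = 16 + -3
= 13

13


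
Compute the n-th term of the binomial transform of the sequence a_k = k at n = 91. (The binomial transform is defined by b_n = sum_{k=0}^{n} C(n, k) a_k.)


With a_k = k, b_n = sum_{k=0}^{n} C(n, k) k. Using k * C(n, k) = n * C(n-1, k-1) gives b_n = n * sum_{k>=1} C(n-1, k-1) = n * 2^(n-1).
For n = 91: 91 * 2^90 = 91 * 1237940039285380274899124224 = 112652543574969605015820304384.

112652543574969605015820304384


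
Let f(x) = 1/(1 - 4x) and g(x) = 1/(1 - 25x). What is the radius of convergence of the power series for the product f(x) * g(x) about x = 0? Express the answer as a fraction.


The radius of 1/(1 - 4x) is 1/4 (nearest singularity at x = 1/4), and the radius of 1/(1 - 25x) is 1/25.
The product f(x)*g(x) = 1/((1 - 4x)(1 - 25x)) has singularities at both 1/4 and 1/25, so its radius of convergence is the distance to the nearest one:
min(1/4, 1/25) = 1/25.

1/25


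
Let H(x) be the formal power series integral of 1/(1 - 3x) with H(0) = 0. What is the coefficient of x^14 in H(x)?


1/(1 - 3x) = sum_{k>=0} 3^k x^k. Integrating termwise with H(0) = 0:
H(x) = sum_{k>=0} 3^k x^(k+1) / (k+1) = sum_{m>=1} 3^(m-1) x^m / m.
For m = 14: 3^13/14 = 1594323/14 = 1594323/14.

1594323/14


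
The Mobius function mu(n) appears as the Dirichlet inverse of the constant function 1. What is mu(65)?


65 = 5 * 13 (all distinct primes).
mu(65) = (-1)^2 = 1

1


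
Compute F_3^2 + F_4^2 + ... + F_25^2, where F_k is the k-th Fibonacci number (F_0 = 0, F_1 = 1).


There is a standard identity sum_{k=0}^{N} F_k^2 = F_N * F_{N+1} (proved inductively from the telescoping relation F_k^2 = F_k F_{k+1} - F_{k-1} F_k). Then
sum_{k=3}^{25} F_k^2 = F_25 F_26 - F_2 F_3.
Computing: F_25 = 75025, F_26 = 121393, F_2 = 1, F_3 = 2.
Sum = 75025 * 121393 - 1 * 2 = 9107509823.

9107509823


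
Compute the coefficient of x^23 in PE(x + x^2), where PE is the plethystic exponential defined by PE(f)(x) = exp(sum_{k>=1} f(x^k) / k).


With f(x) = x + x^2, the exponent is sum_{k>=1} (x^k + x^(2k)) / k = -ln(1 - x) - ln(1 - x^2). Exponentiating:
PE(x + x^2) = 1 / ((1 - x)(1 - x^2)).
This is the generating function for partitions of n into parts of size 1 or 2. The number of 2's can be any j in 0..11, and the rest are 1's, so
[x^23] = floor(23/2) + 1 = 12.

12


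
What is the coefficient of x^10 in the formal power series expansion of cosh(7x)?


The Maclaurin series is cosh(t) = sum_{m>=0} t^(2m) / (2m)!, so substituting t = 7x, only even powers of x are nonzero, with coefficient of x^(2m) equal to 7^(2m) / (2m)!.
For x^10 the coefficient is 7^10/10! = 282475249/3628800 = 40353607/518400.

40353607/518400


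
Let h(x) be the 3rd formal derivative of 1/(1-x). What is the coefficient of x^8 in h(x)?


Differentiating 3 times: d^3/dx^3 [1/(1-x)] = 3!/(1-x)^4.
The expansion 1/(1-x)^4 = sum_{k>=0} C(k+3, 3) x^k, so the coefficient of x^n in 3!/(1-x)^4 is 3! * C(n+3, 3).
For n = 8: 6 * C(11, 3) = 6 * 165 = 990

990


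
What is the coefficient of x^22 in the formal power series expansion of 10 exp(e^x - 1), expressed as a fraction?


exp(e^x - 1) is the exponential generating function for the Bell numbers Bell_k: exp(e^x - 1) = sum_{k>=0} Bell_k x^k / k!.
So the coefficient of x^22 in 10 exp(e^x - 1) is 10 Bell_22 / 22!.
Computing: Bell_22 = 4506715738447323 and 22! = 1124000727777607680000, giving
10 * 4506715738447323/1124000727777607680000 = 88366975263673/2203922995642368000.

88366975263673/2203922995642368000


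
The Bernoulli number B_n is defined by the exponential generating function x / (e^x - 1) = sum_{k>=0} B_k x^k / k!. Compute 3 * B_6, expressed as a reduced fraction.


Bernoulli numbers can also be computed recursively via B_0 = 1 and sum_{j=0}^{m} C(m+1, j) B_j = 0 for m >= 1. Odd-index Bernoulli numbers vanish for k >= 3.
Computing B_6 = 1/42, so 3 * B_6 = 3 * 1/42 = 1/14.

1/14


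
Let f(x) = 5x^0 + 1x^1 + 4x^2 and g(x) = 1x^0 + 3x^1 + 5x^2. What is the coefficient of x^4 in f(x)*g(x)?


Cauchy product at x^4:
4*5
= 20

20


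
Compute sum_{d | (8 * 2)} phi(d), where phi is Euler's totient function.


First, 8 * 2 = 16. One classical identity is sum_{d | n} phi(d) = n (each k in [1, n] has a unique gcd with n, and among the k's with gcd(k, n) = n/d there are phi(d) of them). So the sum equals 16. We also verify directly:
Divisors of 16: 1, 2, 4, 8, 16.
phi values: 1, 1, 2, 4, 8.
Sum = 16.

16


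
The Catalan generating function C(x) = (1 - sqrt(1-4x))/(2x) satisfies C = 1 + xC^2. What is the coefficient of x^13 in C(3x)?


Substituting x -> 3x scales the n-th coefficient by 3^n, so [x^13] C(3x) = 3^13 * C_13.
C_13 = C(2*13, 13)/(14) = 10400600/14 = 742900.
So 3^13 * 742900 = 1594323 * 742900 = 1184422556700.

1184422556700


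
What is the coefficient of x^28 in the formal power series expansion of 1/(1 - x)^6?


The negative binomial / multiset identity is
1/(1 - x)^r = sum_{k>=0} C(k + r - 1, r - 1) x^k.
Here r = 6 and k = 28, so the coefficient is
C(28 + 5, 5) = C(33, 5)
= 237336

237336


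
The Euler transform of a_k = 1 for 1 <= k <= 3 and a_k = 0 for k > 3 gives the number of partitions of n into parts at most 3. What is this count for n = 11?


Partitions of 11 into parts at most 3:
Using generating function (1-x)^(-1)(1-x^2)^(-1)(1-x^3)^(-1),
the coefficient of x^11 = 16

16


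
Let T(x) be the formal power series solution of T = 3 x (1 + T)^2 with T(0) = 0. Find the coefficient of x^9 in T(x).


Apply the Lagrange inversion formula: if T = 3 x * phi(T) with phi(t) = (1 + t)^2, then [x^n] T = 3^n * (1/n) [t^(n-1)] phi(t)^n = 3^n * (1/n) [t^(n-1)] (1 + t)^(2n) = 3^n * (1/n) C(2n, n-1).
Using the identity C(2n, n-1) = C(2n, n) * n / (n+1), the unscaled factor equals C(2n, n) / (n+1) = C_n, the n-th Catalan number.
For n = 9: C_9 = C(18, 9) / 10 = 48620/10 = 4862.
With the 3^9 = 19683 factor, the coefficient is 19683 * 4862 = 95698746.

95698746


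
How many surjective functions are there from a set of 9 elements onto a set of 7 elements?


By inclusion-exclusion on which target elements are missed, the number of surjections from an n-set onto a k-set is
surj(n, k) = sum_{j=0}^{k} (-1)^j C(k, j) (k - j)^n.
Equivalently surj(n, k) = k! * S(n, k), where S(n, k) is the Stirling number of the second kind.
For n = 9, k = 7:
S(9, 7) = 462, so
surj = 7! * 462 = 5040 * 462 = 2328480.

2328480


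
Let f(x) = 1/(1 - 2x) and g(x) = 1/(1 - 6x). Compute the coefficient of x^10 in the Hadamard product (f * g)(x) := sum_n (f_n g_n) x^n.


f has coefficients f_k = 2^k and g has coefficients g_k = 6^k, so the Hadamard product has coefficient (f*g)_k = 2^k * 6^k = 12^k.
For k = 10: 12^10 = 61917364224.

61917364224


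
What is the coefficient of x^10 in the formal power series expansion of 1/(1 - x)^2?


The expansion 1/(1 - x)^r = sum_{k>=0} C(k + r - 1, r - 1) x^k follows from the multiset / negative-binomial theorem (or from repeated differentiation of the geometric series).
For r = 2 and k = 10:
C(11, 1) = 39916800 / (1 * 3628800) = 11.

11


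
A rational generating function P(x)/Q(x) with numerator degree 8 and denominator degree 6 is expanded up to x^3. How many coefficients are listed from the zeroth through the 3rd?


Expanding up to x^3 gives the coefficients for x^0, x^1, ..., x^3.
That is 3 + 1 = 4 coefficients in total.

4


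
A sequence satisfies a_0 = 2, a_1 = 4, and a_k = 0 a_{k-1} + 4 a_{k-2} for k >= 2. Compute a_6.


The characteristic equation is t^2 - 0 t - 4 = 0, with roots r_1 = 2 and r_2 = -2 (so c_1 = r_1 + r_2, c_2 = -r_1 r_2 as required).
One can use the closed form a_n = A r_1^n + B r_2^n, but direct iteration is more reliable:
a_0 = 2, a_1 = 4, a_2 = 8, a_3 = 16, a_4 = 32, a_5 = 64, a_6 = 128.
So a_6 = 128.

128


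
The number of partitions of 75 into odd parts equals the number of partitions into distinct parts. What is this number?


Computing partitions of 75 into odd parts (1, 3, 5, ...):
Using the generating function prod_{k>=0} 1/(1-x^(2k+1)),
the count is 48446

48446


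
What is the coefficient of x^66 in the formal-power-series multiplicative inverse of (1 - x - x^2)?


Let the inverse be f(x) = sum_{k>=0} a_k x^k. From f(x) * (1 - x - x^2) = 1 and matching coefficients:
 x^0: a_0 = 1.
 x^1: a_1 - a_0 = 0, so a_1 = 1.
 x^k (k >= 2): a_k - a_{k-1} - a_{k-2} = 0, i.e. a_k = a_{k-1} + a_{k-2}.
This is the Fibonacci-type recurrence shifted so that a_0 = a_1 = 1.
Iterating: a_0=1, a_1=1, a_2=2, a_3=3, a_4=5, a_5=8, a_6=13, a_7=21, a_8=34, a_9=55, ...
a_66 = 44945570212853.

44945570212853


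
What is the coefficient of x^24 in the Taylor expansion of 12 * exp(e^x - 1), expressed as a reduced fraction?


exp(e^x - 1) = sum_{k>=0} Bell_k x^k / k!, where Bell_k is the k-th Bell number.
So the coefficient of x^24 is 12 * Bell_24 / 24!.
Computing: Bell_24 = 445958869294805289 and 24! = 620448401733239439360000, giving
12 * 445958869294805289/620448401733239439360000 = 148652956431601763/17234677825923317760000.

148652956431601763/17234677825923317760000


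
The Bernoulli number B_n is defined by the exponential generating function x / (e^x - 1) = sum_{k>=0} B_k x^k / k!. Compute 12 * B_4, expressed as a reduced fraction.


Bernoulli numbers can also be computed recursively via B_0 = 1 and sum_{j=0}^{m} C(m+1, j) B_j = 0 for m >= 1. Odd-index Bernoulli numbers vanish for k >= 3.
Computing B_4 = -1/30, so 12 * B_4 = 12 * -1/30 = -2/5.

-2/5


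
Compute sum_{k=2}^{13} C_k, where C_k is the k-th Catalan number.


C_2 through C_13: 2, 5, 14, 42, 132, 429, 1430, 4862, 16796, 58786, 208012, 742900
Sum = 2 + 5 + 14 + 42 + 132 + 429 + 1430 + 4862 + 16796 + 58786 + 208012 + 742900
= 1033410

1033410


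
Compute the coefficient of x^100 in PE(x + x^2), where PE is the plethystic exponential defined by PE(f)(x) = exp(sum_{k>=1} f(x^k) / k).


With f(x) = x + x^2, the exponent is sum_{k>=1} (x^k + x^(2k)) / k = -ln(1 - x) - ln(1 - x^2). Exponentiating:
PE(x + x^2) = 1 / ((1 - x)(1 - x^2)).
This is the generating function for partitions of n into parts of size 1 or 2. The number of 2's can be any j in 0..50, and the rest are 1's, so
[x^100] = floor(100/2) + 1 = 51.

51


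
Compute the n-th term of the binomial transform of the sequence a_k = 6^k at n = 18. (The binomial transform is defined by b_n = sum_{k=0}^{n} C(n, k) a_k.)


With a_k = 6^k, b_n = sum_{k=0}^{n} C(n, k) 6^k = (1 + 6)^n by the binomial theorem.
For n = 18: (1 + 6)^18 = 7^18 = 1628413597910449.

1628413597910449


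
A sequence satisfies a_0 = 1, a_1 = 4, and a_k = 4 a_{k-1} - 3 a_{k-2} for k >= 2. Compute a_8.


The characteristic equation is t^2 - 4 t + 3 = 0, with roots r_1 = 3 and r_2 = 1 (so c_1 = r_1 + r_2, c_2 = -r_1 r_2 as required).
One can use the closed form a_n = A r_1^n + B r_2^n, but direct iteration is more reliable:
a_0 = 1, a_1 = 4, a_2 = 13, a_3 = 40, a_4 = 121, a_5 = 364, a_6 = 1093, a_7 = 3280, a_8 = 9841.
So a_8 = 9841.

9841


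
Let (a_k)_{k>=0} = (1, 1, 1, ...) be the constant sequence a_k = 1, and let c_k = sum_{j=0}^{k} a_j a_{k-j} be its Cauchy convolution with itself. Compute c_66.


Since a_j = 1 for all j >= 0, the convolution sum becomes
c_k = sum_{j=0}^{k} 1 * 1 = 1 * (k + 1).
Equivalently, the generating function of (a_k) is 1/(1 - x) and its square is 1/(1 - x)^2 = sum_{k>=0} 1(k + 1) x^k.
For k = 66: 1 * 67 = 67.

67


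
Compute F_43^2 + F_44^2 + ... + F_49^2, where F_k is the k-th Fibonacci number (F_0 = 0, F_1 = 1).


There is a standard identity sum_{k=0}^{N} F_k^2 = F_N * F_{N+1} (proved inductively from the telescoping relation F_k^2 = F_k F_{k+1} - F_{k-1} F_k). Then
sum_{k=43}^{49} F_k^2 = F_49 F_50 - F_42 F_43.
Computing: F_49 = 7778742049, F_50 = 12586269025, F_42 = 267914296, F_43 = 433494437.
Sum = 7778742049 * 12586269025 - 267914296 * 433494437 = 97789200747884960873.

97789200747884960873


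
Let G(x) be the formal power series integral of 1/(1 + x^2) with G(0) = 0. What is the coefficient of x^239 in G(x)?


1/(1 + x^2) = sum_{j>=0} (-1)^j x^(2j). Integrating termwise with G(0) = 0:
G(x) = sum_{j>=0} (-1)^j x^(2j+1) / (2j+1) = arctan(x).
Only odd powers are nonzero. For x^239 write 239 = 2*119 + 1, giving
(-1)^119 / 239 = -1/239 = -1/239.

-1/239


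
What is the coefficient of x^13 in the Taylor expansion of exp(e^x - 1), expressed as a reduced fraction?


exp(e^x - 1) = sum_{k>=0} Bell_k x^k / k!, where Bell_k is the k-th Bell number.
So the coefficient of x^13 is Bell_13 / 13!.
Computing: Bell_13 = 27644437 and 13! = 6227020800, giving
27644437/6227020800 = 27644437/6227020800.

27644437/6227020800


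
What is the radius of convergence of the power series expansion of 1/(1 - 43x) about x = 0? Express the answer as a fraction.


Expanding 1/(1 - 43x) = sum_{k>=0} 43^k x^k, the series converges when |43x| < 1, i.e., |x| < 1/43.
So the radius of convergence is 1/43 = 1/43.

1/43


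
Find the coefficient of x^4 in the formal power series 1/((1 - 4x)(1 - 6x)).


By partial fractions or Cauchy convolution:
The coefficient equals sum_{k=0}^{4} 4^k * 6^(4-k).
= 3376

3376


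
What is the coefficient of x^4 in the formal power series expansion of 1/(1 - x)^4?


The expansion 1/(1 - x)^r = sum_{k>=0} C(k + r - 1, r - 1) x^k follows from the multiset / negative-binomial theorem (or from repeated differentiation of the geometric series).
For r = 4 and k = 4:
C(7, 3) = 5040 / (6 * 24) = 35.

35


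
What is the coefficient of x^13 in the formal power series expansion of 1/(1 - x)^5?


The negative binomial / multiset identity is
1/(1 - x)^r = sum_{k>=0} C(k + r - 1, r - 1) x^k.
Here r = 5 and k = 13, so the coefficient is
C(13 + 4, 4) = C(17, 4)
= 2380

2380


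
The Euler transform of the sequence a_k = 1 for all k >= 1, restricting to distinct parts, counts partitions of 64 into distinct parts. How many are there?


Partitions of 64 into distinct parts can be computed via generating function.
Product (1+x)(1+x^2)(1+x^3)...
The coefficient of x^64 = 16444

16444


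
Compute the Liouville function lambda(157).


The Liouville function is lambda(k) = (-1)^Omega(k), where Omega(k) counts the prime factors of k with multiplicity.
Factoring: 157 = 157, so Omega(157) = 1.
lambda(157) = (-1)^1 = -1.

-1


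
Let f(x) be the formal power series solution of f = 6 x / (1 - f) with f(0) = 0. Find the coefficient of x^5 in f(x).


Apply Lagrange inversion: f = 6 x * phi(f) with phi(t) = 1/(1 - t), so
[x^n] f = 6^n * (1/n) [t^(n-1)] phi(t)^n = 6^n * (1/n) [t^(n-1)] (1 - t)^(-n) = 6^n * (1/n) C(2n - 2, n - 1) = 6^n * C_{n-1}.
For n = 5: C_4 = C(8, 4) / 5 = 70/5 = 14.
With the 6^5 = 7776 factor, the coefficient is 7776 * 14 = 108864.

108864


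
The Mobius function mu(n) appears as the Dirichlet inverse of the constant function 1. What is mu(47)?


47 = 47 (all distinct primes).
mu(47) = (-1)^1 = -1

-1


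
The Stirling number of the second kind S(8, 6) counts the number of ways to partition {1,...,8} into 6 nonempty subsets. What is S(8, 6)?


Using the explicit formula S(n,k) = (1/k!) sum_{j=0}^{k} (-1)^(k-j) C(k,j) j^n:
S(8, 6) = 266
Equivalently, S(n,k) is n! times the coefficient of x^n in the EGF (e^x - 1)^k / k!.

266


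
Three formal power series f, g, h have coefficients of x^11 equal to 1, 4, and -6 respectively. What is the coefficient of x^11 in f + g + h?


Series addition is componentwise:
1 + 4 + -6
= -1

-1


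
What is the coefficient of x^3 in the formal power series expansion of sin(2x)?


The Maclaurin series is sin(t) = sum_{k>=0} (-1)^k t^(2k+1) / (2k+1)!, so substituting t = 2x, only odd powers of x are nonzero, with coefficient of x^(2k+1) equal to (-1)^k 2^(2k+1) / (2k+1)!.
Write 3 = 2*1 + 1, giving the coefficient (-1)^1 * 2^3 / 3! = -8/6 = -4/3.

-4/3


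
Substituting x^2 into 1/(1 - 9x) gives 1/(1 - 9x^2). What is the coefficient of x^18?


The coefficient of x^(2m) in 1/(1 - 9x^2) is 9^m.
With n = 18 = 2*9, the coefficient is 9^9 = 387420489.

387420489


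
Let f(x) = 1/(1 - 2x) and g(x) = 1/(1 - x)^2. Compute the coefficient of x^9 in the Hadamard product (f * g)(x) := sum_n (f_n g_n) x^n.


f has coefficients f_k = 2^k. For g = 1/(1 - x)^2 the coefficient is g_k = C(k + 1, 1) = k + 1. The Hadamard coefficient is (f * g)_k = 2^k * (k + 1).
For k = 9: 2^9 * 10 = 512 * 10 = 5120.

5120


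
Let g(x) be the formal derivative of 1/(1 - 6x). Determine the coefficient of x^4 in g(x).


Differentiate termwise: d/dx sum_{k>=0} 6^k x^k = sum_{k>=1} k 6^k x^(k-1) = sum_{j>=0} (j+1) 6^(j+1) x^j.
Equivalently, d/dx [1/(1 - 6x)] = 6/(1 - 6x)^2.
For j = 4: 5 * 6^5 = 5 * 7776 = 38880.

38880
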